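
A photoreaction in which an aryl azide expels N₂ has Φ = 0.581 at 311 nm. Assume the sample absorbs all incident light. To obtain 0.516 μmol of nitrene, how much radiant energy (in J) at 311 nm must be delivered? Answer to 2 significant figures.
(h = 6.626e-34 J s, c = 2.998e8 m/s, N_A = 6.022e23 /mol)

Product: 0.516 μmol = 5.16e-7 mol.
Photons that must be absorbed: 5.16e-7 / 0.581 = 8.881e-7 mol.
Photon energy: hc/λ = 6.387e-19 J; per mole, 3.846e5 J mol⁻¹.
Energy required: 8.881e-7 × 3.846e5 = 0.34 J.

0.34 J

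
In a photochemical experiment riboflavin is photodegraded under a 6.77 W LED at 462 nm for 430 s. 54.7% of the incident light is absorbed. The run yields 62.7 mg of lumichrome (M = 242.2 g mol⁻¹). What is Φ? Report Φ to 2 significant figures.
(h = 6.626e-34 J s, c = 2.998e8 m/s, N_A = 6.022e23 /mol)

Φ = 0.042

Product: 62.7 mg / 242.2 g mol⁻¹ = 2.589e-4 mol.
Photon energy at 462 nm: hc/λ = (6.626e-34)(2.998e8)/(462e-9) = 4.300e-19 J.
Energy delivered: (6.77 W)(430 s) = 2911 J.
Photons incident: 2911 / 4.300e-19 = 6.770e21, i.e. 6.770e21/6.022e23 = 0.01124 mol.
Photons absorbed: 0.547 × 0.01124 = 0.006148 mol.
Φ = 2.589e-4 mol / 0.006148 mol photons = 0.042.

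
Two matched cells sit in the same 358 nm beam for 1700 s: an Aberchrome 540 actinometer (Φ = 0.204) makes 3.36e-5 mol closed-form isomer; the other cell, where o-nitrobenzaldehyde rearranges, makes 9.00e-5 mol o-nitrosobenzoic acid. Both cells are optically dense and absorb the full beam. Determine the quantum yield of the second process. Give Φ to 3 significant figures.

Φ = 0.546

Photons absorbed by the actinometer: 3.36e-5 / 0.204 = 1.647e-4 mol.
Φ(unknown) = 9.00e-5 / 1.647e-4 = 0.546.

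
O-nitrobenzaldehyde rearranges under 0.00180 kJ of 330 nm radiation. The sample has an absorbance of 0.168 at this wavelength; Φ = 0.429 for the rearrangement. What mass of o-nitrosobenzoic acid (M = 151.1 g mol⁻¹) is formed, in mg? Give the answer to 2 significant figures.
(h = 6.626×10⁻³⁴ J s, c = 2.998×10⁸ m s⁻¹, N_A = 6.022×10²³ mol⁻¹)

0.10 mg

Photon energy at 330 nm: hc/λ = (6.626×10⁻³⁴)(2.998×10⁸)/(330×10⁻⁹) = 6.020×10⁻¹⁹ J.
Incident energy: 0.00180 kJ = 1.80 J.
Photons incident: 1.80 / 6.020×10⁻¹⁹ = 2.990×10¹⁸, i.e. 2.990×10¹⁸/6.022×10²³ = 4.965×10⁻⁶ mol.
Fraction absorbed: 1 − 10^(−0.168) = 0.3208.
Photons absorbed: 0.3208 × 4.965×10⁻⁶ = 1.593×10⁻⁶ mol.
Product: Φ × n_abs = 0.429 × 1.593×10⁻⁶ = 6.834×10⁻⁷ mol.
Mass: 6.834×10⁻⁷ × 151.1 = 1.033×10⁻⁴ g = 0.10 mg.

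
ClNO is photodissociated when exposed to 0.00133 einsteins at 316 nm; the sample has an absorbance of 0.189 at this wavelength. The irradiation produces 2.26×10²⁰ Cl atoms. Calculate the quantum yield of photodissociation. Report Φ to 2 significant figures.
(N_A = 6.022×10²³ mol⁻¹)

Φ = 0.80

Product: 2.26×10²⁰ / 6.022×10²³ = 3.753×10⁻⁴ mol.
Fraction absorbed: 1 − 10^(−0.189) = 0.3529.
Photons absorbed: 0.3529 × 0.00133 = 4.694×10⁻⁴ mol.
Φ = 3.753×10⁻⁴ mol / 4.694×10⁻⁴ mol photons = 0.80.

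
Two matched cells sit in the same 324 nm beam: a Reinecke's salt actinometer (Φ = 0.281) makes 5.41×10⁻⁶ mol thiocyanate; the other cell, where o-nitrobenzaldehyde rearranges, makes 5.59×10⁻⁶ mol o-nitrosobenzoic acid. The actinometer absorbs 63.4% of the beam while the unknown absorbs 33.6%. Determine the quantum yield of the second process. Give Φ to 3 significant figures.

Φ = 0.548

Photons absorbed by the actinometer: 5.41×10⁻⁶ / 0.281 = 1.925×10⁻⁵ mol.
Incident flux: 1.925×10⁻⁵ / 0.634 = 3.036×10⁻⁵ einstein.
Absorbed by unknown: 0.336 × 3.036×10⁻⁵ = 1.020×10⁻⁵ mol.
Φ(unknown) = 5.59×10⁻⁶ / 1.020×10⁻⁵ = 0.548.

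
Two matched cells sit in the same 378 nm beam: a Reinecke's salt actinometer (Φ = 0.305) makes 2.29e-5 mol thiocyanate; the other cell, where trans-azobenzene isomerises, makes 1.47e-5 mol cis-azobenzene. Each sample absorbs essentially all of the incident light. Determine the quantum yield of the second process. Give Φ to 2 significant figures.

Photons absorbed by the actinometer: 2.29e-5 / 0.305 = 7.508e-5 mol.
Φ(unknown) = 1.47e-5 / 7.508e-5 = 0.20.

Φ = 0.20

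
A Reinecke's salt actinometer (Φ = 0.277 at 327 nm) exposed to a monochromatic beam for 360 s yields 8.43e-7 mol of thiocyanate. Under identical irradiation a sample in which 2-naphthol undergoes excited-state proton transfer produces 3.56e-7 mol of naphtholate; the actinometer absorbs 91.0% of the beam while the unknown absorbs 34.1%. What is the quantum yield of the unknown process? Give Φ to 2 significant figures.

Photons absorbed by the actinometer: 8.43e-7 / 0.277 = 3.043e-6 mol.
Incident flux: 3.043e-6 / 0.910 = 3.344e-6 einstein.
Absorbed by unknown: 0.341 × 3.344e-6 = 1.140e-6 mol.
Φ(unknown) = 3.56e-7 / 1.140e-6 = 0.31.

Φ = 0.31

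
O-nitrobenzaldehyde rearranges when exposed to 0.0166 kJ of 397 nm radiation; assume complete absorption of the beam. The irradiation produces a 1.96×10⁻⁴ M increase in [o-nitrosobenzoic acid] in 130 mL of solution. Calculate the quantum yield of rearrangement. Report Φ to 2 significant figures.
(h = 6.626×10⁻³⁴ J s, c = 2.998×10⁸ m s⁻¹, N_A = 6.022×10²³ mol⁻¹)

Φ = 0.46

Product: (1.96×10⁻⁴ M)(0.13 L) = 2.548×10⁻⁵ mol.
Photon energy at 397 nm: hc/λ = (6.626×10⁻³⁴)(2.998×10⁸)/(397×10⁻⁹) = 5.004×10⁻¹⁹ J.
Incident energy: 0.0166 kJ = 16.6 J.
Photons incident: 16.6 / 5.004×10⁻¹⁹ = 3.317×10¹⁹, i.e. 3.317×10¹⁹/6.022×10²³ = 5.508×10⁻⁵ mol.
Φ = 2.548×10⁻⁵ mol / 5.508×10⁻⁵ mol photons = 0.46.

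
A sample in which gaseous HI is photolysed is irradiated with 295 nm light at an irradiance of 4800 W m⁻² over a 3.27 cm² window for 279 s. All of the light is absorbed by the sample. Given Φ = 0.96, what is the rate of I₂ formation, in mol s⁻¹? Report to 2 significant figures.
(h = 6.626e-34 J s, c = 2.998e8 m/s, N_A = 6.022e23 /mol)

3.7e-6 mol s⁻¹

Photon energy at 295 nm: hc/λ = (6.626e-34)(2.998e8)/(295e-9) = 6.734e-19 J.
Energy delivered: (4800 W m⁻²)(3.27e-4 m²)(279 s) = 437.9 J.
Photons incident: 437.9 / 6.734e-19 = 6.503e20, i.e. 6.503e20/6.022e23 = 0.001080 mol.
Product formed: 0.96 × 0.001080 = 0.001037 mol.
Rate: 0.001037 / 279 s = 3.7e-6 mol s⁻¹.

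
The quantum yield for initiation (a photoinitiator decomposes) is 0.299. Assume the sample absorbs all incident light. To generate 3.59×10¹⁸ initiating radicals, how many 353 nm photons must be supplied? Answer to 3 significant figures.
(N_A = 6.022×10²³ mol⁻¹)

1.20×10¹⁹ photons

Product: 3.59×10¹⁸ / 6.022×10²³ = 5.961×10⁻⁶ mol.
Photons that must be absorbed: 5.961×10⁻⁶ / 0.299 = 1.994×10⁻⁵ mol.
Photon count: 1.994×10⁻⁵ × 6.022×10²³ = 1.20×10¹⁹.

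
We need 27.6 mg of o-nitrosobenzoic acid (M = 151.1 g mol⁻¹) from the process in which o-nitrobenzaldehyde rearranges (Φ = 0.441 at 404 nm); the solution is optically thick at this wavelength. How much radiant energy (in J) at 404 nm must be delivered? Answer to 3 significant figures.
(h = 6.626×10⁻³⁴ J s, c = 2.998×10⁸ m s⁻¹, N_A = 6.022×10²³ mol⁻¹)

123 J

Product: 27.6 mg / 151.1 g mol⁻¹ = 1.827×10⁻⁴ mol.
Photons that must be absorbed: 1.827×10⁻⁴ / 0.441 = 4.143×10⁻⁴ mol.
Photon energy: hc/λ = 4.917×10⁻¹⁹ J; per mole, 2.961×10⁵ J mol⁻¹.
Energy required: 4.143×10⁻⁴ × 2.961×10⁵ = 123 J.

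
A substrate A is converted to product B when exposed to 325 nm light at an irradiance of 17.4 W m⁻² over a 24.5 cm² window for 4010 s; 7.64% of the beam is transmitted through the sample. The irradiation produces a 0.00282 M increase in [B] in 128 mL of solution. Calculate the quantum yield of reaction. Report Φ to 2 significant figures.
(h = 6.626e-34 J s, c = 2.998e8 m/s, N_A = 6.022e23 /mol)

Product: (0.00282 M)(0.128 L) = 3.610e-4 mol.
Photon energy at 325 nm: hc/λ = (6.626e-34)(2.998e8)/(325e-9) = 6.112e-19 J.
Energy delivered: (17.4 W m⁻²)(24.5e-4 m²)(4010 s) = 170.9 J.
Photons incident: 170.9 / 6.112e-19 = 2.796e20, i.e. 2.796e20/6.022e23 = 4.643e-4 mol.
Fraction absorbed: 1 − 7.64/100 = 0.9236.
Photons absorbed: 0.9236 × 4.643e-4 = 4.288e-4 mol.
Φ = 3.610e-4 mol / 4.288e-4 mol photons = 0.84.

Φ = 0.84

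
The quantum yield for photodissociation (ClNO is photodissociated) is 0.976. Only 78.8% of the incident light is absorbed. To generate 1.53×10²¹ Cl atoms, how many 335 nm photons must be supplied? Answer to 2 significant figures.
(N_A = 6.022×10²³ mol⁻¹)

2.0×10²¹ photons

Product: 1.53×10²¹ / 6.022×10²³ = 0.002541 mol.
Photons that must be absorbed: 0.002541 / 0.976 = 0.002603 mol.
Incident photons needed: 0.002603 / 0.788 = 0.003303 mol.
Photon count: 0.003303 × 6.022×10²³ = 2.0×10²¹.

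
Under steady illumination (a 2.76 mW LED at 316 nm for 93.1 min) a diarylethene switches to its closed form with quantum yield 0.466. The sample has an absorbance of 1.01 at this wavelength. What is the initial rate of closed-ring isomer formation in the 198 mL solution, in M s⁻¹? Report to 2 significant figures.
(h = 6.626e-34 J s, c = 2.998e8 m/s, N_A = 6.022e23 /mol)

Photon energy at 316 nm: hc/λ = (6.626e-34)(2.998e8)/(316e-9) = 6.286e-19 J.
Energy delivered: (2.76 mW)(5586 s) = 15.42 J.
Photons incident: 15.42 / 6.286e-19 = 2.453e19, i.e. 2.453e19/6.022e23 = 4.073e-5 mol.
Fraction absorbed: 1 − 10^(−1.01) = 0.9023.
Photons absorbed: 0.9023 × 4.073e-5 = 3.675e-5 mol.
Product formed: 0.466 × 3.675e-5 = 1.713e-5 mol.
Rate: 1.713e-5 mol / (5586 s × 0.198 L) = 1.5e-8 M s⁻¹.

1.5e-8 M s⁻¹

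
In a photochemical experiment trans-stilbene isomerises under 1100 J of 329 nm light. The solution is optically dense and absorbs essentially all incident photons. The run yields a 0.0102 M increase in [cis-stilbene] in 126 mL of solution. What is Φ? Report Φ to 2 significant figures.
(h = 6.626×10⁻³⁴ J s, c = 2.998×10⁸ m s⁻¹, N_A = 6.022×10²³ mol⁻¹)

Φ = 0.42

Product: (0.0102 M)(0.126 L) = 0.001285 mol.
Photon energy at 329 nm: hc/λ = (6.626×10⁻³⁴)(2.998×10⁸)/(329×10⁻⁹) = 6.038×10⁻¹⁹ J.
Photons incident: 1100 / 6.038×10⁻¹⁹ = 1.822×10²¹, i.e. 1.822×10²¹/6.022×10²³ = 0.003026 mol.
Φ = 0.001285 mol / 0.003026 mol photons = 0.42.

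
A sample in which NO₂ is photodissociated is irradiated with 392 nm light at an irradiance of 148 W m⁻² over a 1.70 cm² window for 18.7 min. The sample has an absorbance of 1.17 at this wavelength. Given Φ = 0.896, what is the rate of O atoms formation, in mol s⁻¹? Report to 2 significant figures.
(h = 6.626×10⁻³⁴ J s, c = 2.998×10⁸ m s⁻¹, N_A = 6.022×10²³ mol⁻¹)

6.9×10⁻⁸ mol s⁻¹

Photon energy at 392 nm: hc/λ = (6.626×10⁻³⁴)(2.998×10⁸)/(392×10⁻⁹) = 5.068×10⁻¹⁹ J.
Energy delivered: (148 W m⁻²)(1.70×10⁻⁴ m²)(1122 s) = 28.23 J.
Photons incident: 28.23 / 5.068×10⁻¹⁹ = 5.570×10¹⁹, i.e. 5.570×10¹⁹/6.022×10²³ = 9.249×10⁻⁵ mol.
Fraction absorbed: 1 − 10^(−1.17) = 0.9324.
Photons absorbed: 0.9324 × 9.249×10⁻⁵ = 8.624×10⁻⁵ mol.
Product formed: 0.896 × 8.624×10⁻⁵ = 7.727×10⁻⁵ mol.
Rate: 7.727×10⁻⁵ / 1122 s = 6.9×10⁻⁸ mol s⁻¹.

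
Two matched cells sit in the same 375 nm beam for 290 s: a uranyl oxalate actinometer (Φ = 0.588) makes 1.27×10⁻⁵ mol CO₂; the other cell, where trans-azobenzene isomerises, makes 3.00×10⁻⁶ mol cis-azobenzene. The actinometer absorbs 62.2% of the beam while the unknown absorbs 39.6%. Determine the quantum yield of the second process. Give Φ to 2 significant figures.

Φ = 0.22

Photons absorbed by the actinometer: 1.27×10⁻⁵ / 0.588 = 2.160×10⁻⁵ mol.
Incident flux: 2.160×10⁻⁵ / 0.622 = 3.473×10⁻⁵ einstein.
Absorbed by unknown: 0.396 × 3.473×10⁻⁵ = 1.375×10⁻⁵ mol.
Φ(unknown) = 3.00×10⁻⁶ / 1.375×10⁻⁵ = 0.22.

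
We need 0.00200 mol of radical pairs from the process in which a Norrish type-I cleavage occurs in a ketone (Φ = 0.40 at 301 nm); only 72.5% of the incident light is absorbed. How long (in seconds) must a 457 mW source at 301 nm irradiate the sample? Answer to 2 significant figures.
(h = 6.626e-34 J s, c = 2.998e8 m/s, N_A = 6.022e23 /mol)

t ≈ 6000 s

Photons that must be absorbed: 0.00200 / 0.40 = 0.005000 mol.
Incident photons needed: 0.005000 / 0.725 = 0.006897 mol.
Photon energy: hc/λ = 6.600e-19 J; per mole, 3.975e5 J mol⁻¹.
Energy required: 0.006897 × 3.975e5 = 2742 J.
Time: 2742 J / 0.457 W = 6000 s.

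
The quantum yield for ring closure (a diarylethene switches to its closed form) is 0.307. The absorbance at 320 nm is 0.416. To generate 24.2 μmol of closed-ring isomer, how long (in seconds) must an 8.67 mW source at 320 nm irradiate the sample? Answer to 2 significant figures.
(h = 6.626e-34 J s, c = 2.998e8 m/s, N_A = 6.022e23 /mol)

Product: 24.2 μmol = 2.42e-5 mol.
Photons that must be absorbed: 2.42e-5 / 0.307 = 7.883e-5 mol.
Fraction absorbed: 1 − 10^(−0.416) = 0.6163.
Incident photons needed: 7.883e-5 / 0.6163 = 1.279e-4 mol.
Photon energy: hc/λ = 6.208e-19 J; per mole, 3.738e5 J mol⁻¹.
Energy required: 1.279e-4 × 3.738e5 = 47.81 J.
Time: 47.81 J / 0.00867 W = 5500 s.

t ≈ 5500 s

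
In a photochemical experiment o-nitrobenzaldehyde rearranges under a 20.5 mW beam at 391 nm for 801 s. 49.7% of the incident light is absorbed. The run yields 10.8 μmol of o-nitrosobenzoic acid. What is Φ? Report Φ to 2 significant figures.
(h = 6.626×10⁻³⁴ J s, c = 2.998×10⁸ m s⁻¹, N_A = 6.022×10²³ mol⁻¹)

Φ = 0.40

Product: 10.8 μmol = 1.08×10⁻⁵ mol.
Photon energy at 391 nm: hc/λ = (6.626×10⁻³⁴)(2.998×10⁸)/(391×10⁻⁹) = 5.080×10⁻¹⁹ J.
Energy delivered: (20.5 mW)(801 s) = 16.42 J.
Photons incident: 16.42 / 5.080×10⁻¹⁹ = 3.232×10¹⁹, i.e. 3.232×10¹⁹/6.022×10²³ = 5.367×10⁻⁵ mol.
Photons absorbed: 0.497 × 5.367×10⁻⁵ = 2.667×10⁻⁵ mol.
Φ = 1.08×10⁻⁵ mol / 2.667×10⁻⁵ mol photons = 0.40.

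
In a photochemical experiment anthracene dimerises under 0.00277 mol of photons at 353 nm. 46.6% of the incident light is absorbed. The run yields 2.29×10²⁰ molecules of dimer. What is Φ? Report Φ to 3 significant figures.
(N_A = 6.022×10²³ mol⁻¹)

Φ = 0.295

Product: 2.29×10²⁰ / 6.022×10²³ = 3.803×10⁻⁴ mol.
Photons absorbed: 0.466 × 0.00277 = 0.001291 mol.
Φ = 3.803×10⁻⁴ mol / 0.001291 mol photons = 0.295.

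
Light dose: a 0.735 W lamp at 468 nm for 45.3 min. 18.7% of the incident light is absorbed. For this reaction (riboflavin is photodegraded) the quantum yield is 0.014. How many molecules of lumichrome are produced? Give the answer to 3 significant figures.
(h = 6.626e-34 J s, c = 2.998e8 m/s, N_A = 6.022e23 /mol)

1.23e19 molecules

Photon energy at 468 nm: hc/λ = (6.626e-34)(2.998e8)/(468e-9) = 4.245e-19 J.
Energy delivered: (0.735 W)(2718 s) = 1998 J.
Photons incident: 1998 / 4.245e-19 = 4.707e21, i.e. 4.707e21/6.022e23 = 0.007816 mol.
Photons absorbed: 0.187 × 0.007816 = 0.001462 mol.
Product: Φ × n_abs = 0.014 × 0.001462 = 2.047e-5 mol.
As a count: 2.047e-5 × 6.022e23 = 1.23e19.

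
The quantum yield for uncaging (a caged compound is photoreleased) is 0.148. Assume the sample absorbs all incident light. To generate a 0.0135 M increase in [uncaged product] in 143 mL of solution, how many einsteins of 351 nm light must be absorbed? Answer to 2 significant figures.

0.013 einstein

Product: (0.0135 M)(0.143 L) = 0.001931 mol.
Photons that must be absorbed: 0.001931 / 0.148 = 0.01305 mol.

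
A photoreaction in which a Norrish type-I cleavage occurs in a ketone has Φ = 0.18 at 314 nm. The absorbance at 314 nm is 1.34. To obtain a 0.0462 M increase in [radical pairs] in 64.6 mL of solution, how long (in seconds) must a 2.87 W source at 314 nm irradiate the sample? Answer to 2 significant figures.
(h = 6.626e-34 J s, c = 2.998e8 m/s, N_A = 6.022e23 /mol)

Product: (0.0462 M)(0.0646 L) = 0.002985 mol.
Photons that must be absorbed: 0.002985 / 0.18 = 0.01658 mol.
Fraction absorbed: 1 − 10^(−1.34) = 0.9543.
Incident photons needed: 0.01658 / 0.9543 = 0.01737 mol.
Photon energy: hc/λ = 6.326e-19 J; per mole, 3.810e5 J mol⁻¹.
Energy required: 0.01737 × 3.810e5 = 6618 J.
Time: 6618 J / 2.87 W = 2300 s.

t ≈ 2300 s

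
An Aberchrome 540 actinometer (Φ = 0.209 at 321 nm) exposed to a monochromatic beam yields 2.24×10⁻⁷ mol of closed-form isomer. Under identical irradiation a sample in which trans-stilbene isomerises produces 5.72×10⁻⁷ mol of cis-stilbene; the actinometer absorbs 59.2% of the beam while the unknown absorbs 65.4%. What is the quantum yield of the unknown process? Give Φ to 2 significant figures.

Photons absorbed by the actinometer: 2.24×10⁻⁷ / 0.209 = 1.072×10⁻⁶ mol.
Incident flux: 1.072×10⁻⁶ / 0.592 = 1.811×10⁻⁶ einstein.
Absorbed by unknown: 0.654 × 1.811×10⁻⁶ = 1.184×10⁻⁶ mol.
Φ(unknown) = 5.72×10⁻⁷ / 1.184×10⁻⁶ = 0.48.

Φ = 0.48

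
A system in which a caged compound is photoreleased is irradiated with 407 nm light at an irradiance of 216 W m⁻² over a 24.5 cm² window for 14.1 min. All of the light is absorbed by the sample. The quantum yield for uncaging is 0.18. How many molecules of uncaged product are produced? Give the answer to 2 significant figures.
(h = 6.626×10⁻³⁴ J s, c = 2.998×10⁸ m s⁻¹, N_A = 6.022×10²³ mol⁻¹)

Photon energy at 407 nm: hc/λ = (6.626×10⁻³⁴)(2.998×10⁸)/(407×10⁻⁹) = 4.881×10⁻¹⁹ J.
Energy delivered: (216 W m⁻²)(24.5×10⁻⁴ m²)(846 s) = 447.7 J.
Photons incident: 447.7 / 4.881×10⁻¹⁹ = 9.172×10²⁰, i.e. 9.172×10²⁰/6.022×10²³ = 0.001523 mol.
Product: Φ × n_abs = 0.18 × 0.001523 = 2.741×10⁻⁴ mol.
As a count: 2.741×10⁻⁴ × 6.022×10²³ = 1.7×10²⁰.

1.7×10²⁰ molecules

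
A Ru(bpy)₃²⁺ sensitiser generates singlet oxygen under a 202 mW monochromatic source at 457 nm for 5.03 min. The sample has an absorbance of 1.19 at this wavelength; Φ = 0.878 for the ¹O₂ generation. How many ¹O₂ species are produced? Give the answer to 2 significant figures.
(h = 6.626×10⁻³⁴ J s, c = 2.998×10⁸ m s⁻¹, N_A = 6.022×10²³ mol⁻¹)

Photon energy at 457 nm: hc/λ = (6.626×10⁻³⁴)(2.998×10⁸)/(457×10⁻⁹) = 4.347×10⁻¹⁹ J.
Energy delivered: (202 mW)(301.8 s) = 60.96 J.
Photons incident: 60.96 / 4.347×10⁻¹⁹ = 1.402×10²⁰, i.e. 1.402×10²⁰/6.022×10²³ = 2.328×10⁻⁴ mol.
Fraction absorbed: 1 − 10^(−1.19) = 0.9354.
Photons absorbed: 0.9354 × 2.328×10⁻⁴ = 2.178×10⁻⁴ mol.
Product: Φ × n_abs = 0.878 × 2.178×10⁻⁴ = 1.912×10⁻⁴ mol.
As a count: 1.912×10⁻⁴ × 6.022×10²³ = 1.2×10²⁰.

1.2×10²⁰ species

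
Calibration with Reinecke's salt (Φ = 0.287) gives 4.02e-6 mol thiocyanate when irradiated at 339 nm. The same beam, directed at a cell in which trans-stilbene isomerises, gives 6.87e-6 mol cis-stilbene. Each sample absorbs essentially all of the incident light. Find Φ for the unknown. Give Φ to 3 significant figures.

Φ = 0.490

Photons absorbed by the actinometer: 4.02e-6 / 0.287 = 1.401e-5 mol.
Φ(unknown) = 6.87e-6 / 1.401e-5 = 0.490.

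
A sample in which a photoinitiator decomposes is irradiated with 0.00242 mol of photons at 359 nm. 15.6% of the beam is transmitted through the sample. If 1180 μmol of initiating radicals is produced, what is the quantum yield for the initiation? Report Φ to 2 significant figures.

Φ = 0.58

Product: 1180 μmol = 0.00118 mol.
Fraction absorbed: 1 − 15.6/100 = 0.8440.
Photons absorbed: 0.8440 × 0.00242 = 0.002042 mol.
Φ = 0.00118 mol / 0.002042 mol photons = 0.58.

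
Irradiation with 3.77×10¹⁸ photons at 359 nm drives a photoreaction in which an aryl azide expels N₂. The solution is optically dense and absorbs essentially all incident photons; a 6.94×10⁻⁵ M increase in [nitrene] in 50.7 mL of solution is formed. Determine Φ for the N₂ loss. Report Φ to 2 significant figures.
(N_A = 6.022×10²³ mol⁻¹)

Φ = 0.56

Product: (6.94×10⁻⁵ M)(0.0507 L) = 3.519×10⁻⁶ mol.
Moles of photons: 3.77×10¹⁸ / 6.022×10²³ = 6.260×10⁻⁶ mol.
Φ = 3.519×10⁻⁶ mol / 6.260×10⁻⁶ mol photons = 0.56.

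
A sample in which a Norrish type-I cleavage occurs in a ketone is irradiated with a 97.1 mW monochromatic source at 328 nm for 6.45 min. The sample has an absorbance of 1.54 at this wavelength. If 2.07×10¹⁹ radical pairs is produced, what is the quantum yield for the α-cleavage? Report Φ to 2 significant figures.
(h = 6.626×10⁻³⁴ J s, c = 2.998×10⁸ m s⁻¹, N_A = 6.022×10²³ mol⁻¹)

Φ = 0.34

Product: 2.07×10¹⁹ / 6.022×10²³ = 3.437×10⁻⁵ mol.
Photon energy at 328 nm: hc/λ = (6.626×10⁻³⁴)(2.998×10⁸)/(328×10⁻⁹) = 6.056×10⁻¹⁹ J.
Energy delivered: (97.1 mW)(387 s) = 37.58 J.
Photons incident: 37.58 / 6.056×10⁻¹⁹ = 6.205×10¹⁹, i.e. 6.205×10¹⁹/6.022×10²³ = 1.030×10⁻⁴ mol.
Fraction absorbed: 1 − 10^(−1.54) = 0.9712.
Photons absorbed: 0.9712 × 1.030×10⁻⁴ = 1.000×10⁻⁴ mol.
Φ = 3.437×10⁻⁵ mol / 1.000×10⁻⁴ mol photons = 0.34.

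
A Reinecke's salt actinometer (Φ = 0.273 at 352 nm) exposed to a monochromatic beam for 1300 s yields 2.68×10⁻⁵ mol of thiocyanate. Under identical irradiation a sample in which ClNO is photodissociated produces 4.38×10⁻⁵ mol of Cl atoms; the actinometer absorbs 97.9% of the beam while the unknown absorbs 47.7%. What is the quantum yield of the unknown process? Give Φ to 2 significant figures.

Φ = 0.92

Photons absorbed by the actinometer: 2.68×10⁻⁵ / 0.273 = 9.817×10⁻⁵ mol.
Incident flux: 9.817×10⁻⁵ / 0.979 = 1.003×10⁻⁴ einstein.
Absorbed by unknown: 0.477 × 1.003×10⁻⁴ = 4.784×10⁻⁵ mol.
Φ(unknown) = 4.38×10⁻⁵ / 4.784×10⁻⁵ = 0.92.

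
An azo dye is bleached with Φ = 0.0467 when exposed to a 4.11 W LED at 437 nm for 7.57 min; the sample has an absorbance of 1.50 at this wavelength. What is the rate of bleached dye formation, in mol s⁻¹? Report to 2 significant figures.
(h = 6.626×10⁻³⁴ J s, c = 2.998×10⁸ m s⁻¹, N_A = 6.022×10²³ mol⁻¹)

6.8×10⁻⁷ mol s⁻¹

Photon energy at 437 nm: hc/λ = (6.626×10⁻³⁴)(2.998×10⁸)/(437×10⁻⁹) = 4.546×10⁻¹⁹ J.
Energy delivered: (4.11 W)(454.2 s) = 1867 J.
Photons incident: 1867 / 4.546×10⁻¹⁹ = 4.107×10²¹, i.e. 4.107×10²¹/6.022×10²³ = 0.006820 mol.
Fraction absorbed: 1 − 10^(−1.50) = 0.9684.
Photons absorbed: 0.9684 × 0.006820 = 0.006604 mol.
Product formed: 0.0467 × 0.006604 = 3.084×10⁻⁴ mol.
Rate: 3.084×10⁻⁴ / 454.2 s = 6.8×10⁻⁷ mol s⁻¹.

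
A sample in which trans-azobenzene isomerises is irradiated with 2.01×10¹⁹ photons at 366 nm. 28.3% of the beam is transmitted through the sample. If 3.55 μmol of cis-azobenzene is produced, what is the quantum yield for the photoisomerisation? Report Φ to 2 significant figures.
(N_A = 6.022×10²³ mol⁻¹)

Φ = 0.15

Product: 3.55 μmol = 3.55×10⁻⁶ mol.
Moles of photons: 2.01×10¹⁹ / 6.022×10²³ = 3.338×10⁻⁵ mol.
Fraction absorbed: 1 − 28.3/100 = 0.7170.
Photons absorbed: 0.7170 × 3.338×10⁻⁵ = 2.393×10⁻⁵ mol.
Φ = 3.55×10⁻⁶ mol / 2.393×10⁻⁵ mol photons = 0.15.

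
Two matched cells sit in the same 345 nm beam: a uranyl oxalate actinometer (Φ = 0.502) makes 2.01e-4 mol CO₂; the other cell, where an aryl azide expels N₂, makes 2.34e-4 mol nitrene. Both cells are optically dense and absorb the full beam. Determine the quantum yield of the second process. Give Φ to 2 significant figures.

Φ = 0.58

Photons absorbed by the actinometer: 2.01e-4 / 0.502 = 4.004e-4 mol.
Φ(unknown) = 2.34e-4 / 4.004e-4 = 0.58.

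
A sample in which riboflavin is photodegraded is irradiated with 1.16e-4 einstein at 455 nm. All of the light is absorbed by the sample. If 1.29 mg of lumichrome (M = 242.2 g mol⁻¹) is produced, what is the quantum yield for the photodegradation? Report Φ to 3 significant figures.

Φ = 0.0459

Product: 1.29 mg / 242.2 g mol⁻¹ = 5.326e-6 mol.
Φ = 5.326e-6 mol / 1.16e-4 mol photons = 0.0459.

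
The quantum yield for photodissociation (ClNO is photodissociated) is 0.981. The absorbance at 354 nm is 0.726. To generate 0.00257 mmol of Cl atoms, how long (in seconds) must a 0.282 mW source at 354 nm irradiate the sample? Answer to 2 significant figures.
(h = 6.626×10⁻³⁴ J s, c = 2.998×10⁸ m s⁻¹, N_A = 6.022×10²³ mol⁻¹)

t ≈ 3900 s

Product: 0.00257 mmol = 2.57×10⁻⁶ mol.
Photons that must be absorbed: 2.57×10⁻⁶ / 0.981 = 2.620×10⁻⁶ mol.
Fraction absorbed: 1 − 10^(−0.726) = 0.8121.
Incident photons needed: 2.620×10⁻⁶ / 0.8121 = 3.226×10⁻⁶ mol.
Photon energy: hc/λ = 5.612×10⁻¹⁹ J; per mole, 3.380×10⁵ J mol⁻¹.
Energy required: 3.226×10⁻⁶ × 3.380×10⁵ = 1.090 J.
Time: 1.090 J / 0.000282 W = 3900 s.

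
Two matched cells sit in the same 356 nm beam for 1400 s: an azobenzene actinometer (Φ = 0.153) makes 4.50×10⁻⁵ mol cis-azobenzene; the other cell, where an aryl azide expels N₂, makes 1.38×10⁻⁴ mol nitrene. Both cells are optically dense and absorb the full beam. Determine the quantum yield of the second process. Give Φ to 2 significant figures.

Photons absorbed by the actinometer: 4.50×10⁻⁵ / 0.153 = 2.941×10⁻⁴ mol.
Φ(unknown) = 1.38×10⁻⁴ / 2.941×10⁻⁴ = 0.47.

Φ = 0.47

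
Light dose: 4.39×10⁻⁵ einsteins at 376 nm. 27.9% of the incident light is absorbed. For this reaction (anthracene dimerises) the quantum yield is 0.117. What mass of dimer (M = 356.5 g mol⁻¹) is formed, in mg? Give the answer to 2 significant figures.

Photons absorbed: 0.279 × 4.39×10⁻⁵ = 1.225×10⁻⁵ mol.
Product: Φ × n_abs = 0.117 × 1.225×10⁻⁵ = 1.433×10⁻⁶ mol.
Mass: 1.433×10⁻⁶ × 356.5 = 5.109×10⁻⁴ g = 0.51 mg.

0.51 mg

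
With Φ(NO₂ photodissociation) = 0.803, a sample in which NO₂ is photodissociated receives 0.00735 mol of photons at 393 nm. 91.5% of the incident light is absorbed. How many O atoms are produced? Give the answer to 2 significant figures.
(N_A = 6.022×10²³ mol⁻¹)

Photons absorbed: 0.915 × 0.00735 = 0.006725 mol.
Product: Φ × n_abs = 0.803 × 0.006725 = 0.005400 mol.
As a count: 0.005400 × 6.022×10²³ = 3.3×10²¹.

3.3×10²¹ atoms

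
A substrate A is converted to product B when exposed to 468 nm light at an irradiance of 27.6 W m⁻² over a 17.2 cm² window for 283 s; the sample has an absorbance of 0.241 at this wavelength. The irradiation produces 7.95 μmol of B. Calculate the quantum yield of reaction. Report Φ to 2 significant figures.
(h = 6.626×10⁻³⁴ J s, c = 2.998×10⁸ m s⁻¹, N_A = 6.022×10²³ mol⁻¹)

Product: 7.95 μmol = 7.95×10⁻⁶ mol.
Photon energy at 468 nm: hc/λ = (6.626×10⁻³⁴)(2.998×10⁸)/(468×10⁻⁹) = 4.245×10⁻¹⁹ J.
Energy delivered: (27.6 W m⁻²)(17.2×10⁻⁴ m²)(283 s) = 13.43 J.
Photons incident: 13.43 / 4.245×10⁻¹⁹ = 3.164×10¹⁹, i.e. 3.164×10¹⁹/6.022×10²³ = 5.254×10⁻⁵ mol.
Fraction absorbed: 1 − 10^(−0.241) = 0.4259.
Photons absorbed: 0.4259 × 5.254×10⁻⁵ = 2.238×10⁻⁵ mol.
Φ = 7.95×10⁻⁶ mol / 2.238×10⁻⁵ mol photons = 0.36.

Φ = 0.36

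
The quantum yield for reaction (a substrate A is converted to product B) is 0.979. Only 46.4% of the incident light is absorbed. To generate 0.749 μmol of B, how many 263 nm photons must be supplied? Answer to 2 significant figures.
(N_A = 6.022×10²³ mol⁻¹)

Product: 0.749 μmol = 7.49×10⁻⁷ mol.
Photons that must be absorbed: 7.49×10⁻⁷ / 0.979 = 7.651×10⁻⁷ mol.
Incident photons needed: 7.651×10⁻⁷ / 0.464 = 1.649×10⁻⁶ mol.
Photon count: 1.649×10⁻⁶ × 6.022×10²³ = 9.9×10¹⁷.

9.9×10¹⁷ photons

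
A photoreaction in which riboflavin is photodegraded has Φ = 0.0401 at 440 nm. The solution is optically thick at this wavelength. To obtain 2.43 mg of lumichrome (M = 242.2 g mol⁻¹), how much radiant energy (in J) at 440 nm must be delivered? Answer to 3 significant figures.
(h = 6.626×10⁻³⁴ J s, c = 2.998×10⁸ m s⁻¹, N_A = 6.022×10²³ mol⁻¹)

68.0 J

Product: 2.43 mg / 242.2 g mol⁻¹ = 1.003×10⁻⁵ mol.
Photons that must be absorbed: 1.003×10⁻⁵ / 0.0401 = 2.501×10⁻⁴ mol.
Photon energy: hc/λ = 4.515×10⁻¹⁹ J; per mole, 2.719×10⁵ J mol⁻¹.
Energy required: 2.501×10⁻⁴ × 2.719×10⁵ = 68.0 J.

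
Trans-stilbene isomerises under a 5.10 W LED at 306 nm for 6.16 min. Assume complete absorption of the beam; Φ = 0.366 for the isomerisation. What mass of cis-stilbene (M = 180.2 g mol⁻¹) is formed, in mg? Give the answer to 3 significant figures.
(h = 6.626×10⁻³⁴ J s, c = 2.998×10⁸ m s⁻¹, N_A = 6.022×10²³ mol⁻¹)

318 mg

Photon energy at 306 nm: hc/λ = (6.626×10⁻³⁴)(2.998×10⁸)/(306×10⁻⁹) = 6.492×10⁻¹⁹ J.
Energy delivered: (5.10 W)(369.6 s) = 1885 J.
Photons incident: 1885 / 6.492×10⁻¹⁹ = 2.904×10²¹, i.e. 2.904×10²¹/6.022×10²³ = 0.004822 mol.
Product: Φ × n_abs = 0.366 × 0.004822 = 0.001765 mol.
Mass: 0.001765 × 180.2 = 0.3181 g = 318 mg.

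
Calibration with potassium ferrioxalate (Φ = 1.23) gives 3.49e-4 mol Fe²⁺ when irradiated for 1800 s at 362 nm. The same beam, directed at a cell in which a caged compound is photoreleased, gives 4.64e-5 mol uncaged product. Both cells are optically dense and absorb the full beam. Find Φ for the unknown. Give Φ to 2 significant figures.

Φ = 0.16

Photons absorbed by the actinometer: 3.49e-4 / 1.23 = 2.837e-4 mol.
Φ(unknown) = 4.64e-5 / 2.837e-4 = 0.16.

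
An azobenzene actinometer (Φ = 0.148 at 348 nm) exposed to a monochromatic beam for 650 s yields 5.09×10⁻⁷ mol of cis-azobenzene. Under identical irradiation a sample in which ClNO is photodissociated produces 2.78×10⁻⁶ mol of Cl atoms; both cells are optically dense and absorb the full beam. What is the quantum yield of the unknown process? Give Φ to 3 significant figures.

Φ = 0.808

Photons absorbed by the actinometer: 5.09×10⁻⁷ / 0.148 = 3.439×10⁻⁶ mol.
Φ(unknown) = 2.78×10⁻⁶ / 3.439×10⁻⁶ = 0.808.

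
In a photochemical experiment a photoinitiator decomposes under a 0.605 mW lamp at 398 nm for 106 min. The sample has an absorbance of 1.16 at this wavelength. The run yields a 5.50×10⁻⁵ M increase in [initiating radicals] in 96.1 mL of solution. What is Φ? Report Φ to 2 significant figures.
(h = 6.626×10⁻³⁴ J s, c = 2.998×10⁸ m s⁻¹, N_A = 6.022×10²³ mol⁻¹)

Φ = 0.44

Product: (5.50×10⁻⁵ M)(0.0961 L) = 5.286×10⁻⁶ mol.
Photon energy at 398 nm: hc/λ = (6.626×10⁻³⁴)(2.998×10⁸)/(398×10⁻⁹) = 4.991×10⁻¹⁹ J.
Energy delivered: (0.605 mW)(6360 s) = 3.848 J.
Photons incident: 3.848 / 4.991×10⁻¹⁹ = 7.710×10¹⁸, i.e. 7.710×10¹⁸/6.022×10²³ = 1.280×10⁻⁵ mol.
Fraction absorbed: 1 − 10^(−1.16) = 0.9308.
Photons absorbed: 0.9308 × 1.280×10⁻⁵ = 1.191×10⁻⁵ mol.
Φ = 5.286×10⁻⁶ mol / 1.191×10⁻⁵ mol photons = 0.44.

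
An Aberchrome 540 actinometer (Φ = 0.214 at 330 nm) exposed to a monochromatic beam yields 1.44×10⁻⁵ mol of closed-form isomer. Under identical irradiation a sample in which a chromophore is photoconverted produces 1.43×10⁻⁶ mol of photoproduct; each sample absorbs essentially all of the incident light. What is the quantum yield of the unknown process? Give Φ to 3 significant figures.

Φ = 0.0213

Photons absorbed by the actinometer: 1.44×10⁻⁵ / 0.214 = 6.729×10⁻⁵ mol.
Φ(unknown) = 1.43×10⁻⁶ / 6.729×10⁻⁵ = 0.0213.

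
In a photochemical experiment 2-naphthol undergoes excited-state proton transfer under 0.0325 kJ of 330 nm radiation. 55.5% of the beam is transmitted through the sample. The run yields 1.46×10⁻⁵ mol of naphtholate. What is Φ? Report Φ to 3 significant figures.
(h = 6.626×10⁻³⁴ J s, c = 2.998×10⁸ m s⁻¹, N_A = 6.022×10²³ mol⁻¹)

Photon energy at 330 nm: hc/λ = (6.626×10⁻³⁴)(2.998×10⁸)/(330×10⁻⁹) = 6.020×10⁻¹⁹ J.
Incident energy: 0.0325 kJ = 32.5 J.
Photons incident: 32.5 / 6.020×10⁻¹⁹ = 5.399×10¹⁹, i.e. 5.399×10¹⁹/6.022×10²³ = 8.965×10⁻⁵ mol.
Fraction absorbed: 1 − 55.5/100 = 0.4450.
Photons absorbed: 0.4450 × 8.965×10⁻⁵ = 3.989×10⁻⁵ mol.
Φ = 1.46×10⁻⁵ mol / 3.989×10⁻⁵ mol photons = 0.366.

Φ = 0.366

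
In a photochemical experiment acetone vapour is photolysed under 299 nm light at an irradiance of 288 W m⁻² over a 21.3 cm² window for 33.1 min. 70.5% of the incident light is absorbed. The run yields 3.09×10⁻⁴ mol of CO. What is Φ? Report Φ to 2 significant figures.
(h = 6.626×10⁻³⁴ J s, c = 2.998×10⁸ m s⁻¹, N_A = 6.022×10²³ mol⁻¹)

Photon energy at 299 nm: hc/λ = (6.626×10⁻³⁴)(2.998×10⁸)/(299×10⁻⁹) = 6.644×10⁻¹⁹ J.
Energy delivered: (288 W m⁻²)(21.3×10⁻⁴ m²)(1986 s) = 1218 J.
Photons incident: 1218 / 6.644×10⁻¹⁹ = 1.833×10²¹, i.e. 1.833×10²¹/6.022×10²³ = 0.003044 mol.
Photons absorbed: 0.705 × 0.003044 = 0.002146 mol.
Φ = 3.09×10⁻⁴ mol / 0.002146 mol photons = 0.14.

Φ = 0.14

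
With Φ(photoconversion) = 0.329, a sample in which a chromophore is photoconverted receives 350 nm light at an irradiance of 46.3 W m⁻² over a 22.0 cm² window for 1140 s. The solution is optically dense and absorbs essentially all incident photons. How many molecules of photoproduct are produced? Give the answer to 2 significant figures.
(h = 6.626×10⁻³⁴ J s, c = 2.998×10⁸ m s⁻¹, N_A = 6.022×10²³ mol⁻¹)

Photon energy at 350 nm: hc/λ = (6.626×10⁻³⁴)(2.998×10⁸)/(350×10⁻⁹) = 5.676×10⁻¹⁹ J.
Energy delivered: (46.3 W m⁻²)(22.0×10⁻⁴ m²)(1140 s) = 116.1 J.
Photons incident: 116.1 / 5.676×10⁻¹⁹ = 2.045×10²⁰, i.e. 2.045×10²⁰/6.022×10²³ = 3.396×10⁻⁴ mol.
Product: Φ × n_abs = 0.329 × 3.396×10⁻⁴ = 1.117×10⁻⁴ mol.
As a count: 1.117×10⁻⁴ × 6.022×10²³ = 6.7×10¹⁹.

6.7×10¹⁹ molecules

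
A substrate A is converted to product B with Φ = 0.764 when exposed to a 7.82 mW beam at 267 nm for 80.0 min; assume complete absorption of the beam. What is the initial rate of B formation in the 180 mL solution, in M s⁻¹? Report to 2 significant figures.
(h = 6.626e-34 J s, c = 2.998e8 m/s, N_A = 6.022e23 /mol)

7.4e-8 M s⁻¹

Photon energy at 267 nm: hc/λ = (6.626e-34)(2.998e8)/(267e-9) = 7.440e-19 J.
Energy delivered: (7.82 mW)(4800 s) = 37.54 J.
Photons incident: 37.54 / 7.440e-19 = 5.046e19, i.e. 5.046e19/6.022e23 = 8.379e-5 mol.
Product formed: 0.764 × 8.379e-5 = 6.402e-5 mol.
Rate: 6.402e-5 mol / (4800 s × 0.18 L) = 7.4e-8 M s⁻¹.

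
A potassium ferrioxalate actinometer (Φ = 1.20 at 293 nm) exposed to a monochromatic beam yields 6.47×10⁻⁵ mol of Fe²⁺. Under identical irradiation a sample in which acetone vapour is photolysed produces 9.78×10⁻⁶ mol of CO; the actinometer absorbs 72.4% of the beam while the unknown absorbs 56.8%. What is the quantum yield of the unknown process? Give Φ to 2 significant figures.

Photons absorbed by the actinometer: 6.47×10⁻⁵ / 1.20 = 5.392×10⁻⁵ mol.
Incident flux: 5.392×10⁻⁵ / 0.724 = 7.448×10⁻⁵ einstein.
Absorbed by unknown: 0.568 × 7.448×10⁻⁵ = 4.230×10⁻⁵ mol.
Φ(unknown) = 9.78×10⁻⁶ / 4.230×10⁻⁵ = 0.23.

Φ = 0.23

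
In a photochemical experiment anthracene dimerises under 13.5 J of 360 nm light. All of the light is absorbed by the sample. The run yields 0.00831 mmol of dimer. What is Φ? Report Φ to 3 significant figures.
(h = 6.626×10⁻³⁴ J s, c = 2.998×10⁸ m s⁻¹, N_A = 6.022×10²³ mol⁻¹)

Φ = 0.205

Product: 0.00831 mmol = 8.31×10⁻⁶ mol.
Photon energy at 360 nm: hc/λ = (6.626×10⁻³⁴)(2.998×10⁸)/(360×10⁻⁹) = 5.518×10⁻¹⁹ J.
Photons incident: 13.5 / 5.518×10⁻¹⁹ = 2.447×10¹⁹, i.e. 2.447×10¹⁹/6.022×10²³ = 4.063×10⁻⁵ mol.
Φ = 8.31×10⁻⁶ mol / 4.063×10⁻⁵ mol photons = 0.205.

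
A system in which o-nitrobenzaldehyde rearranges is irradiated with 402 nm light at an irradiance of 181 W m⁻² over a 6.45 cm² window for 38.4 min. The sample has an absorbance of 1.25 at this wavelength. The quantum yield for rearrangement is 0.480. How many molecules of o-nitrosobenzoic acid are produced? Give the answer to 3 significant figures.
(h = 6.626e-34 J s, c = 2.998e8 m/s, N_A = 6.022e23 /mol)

2.47e20 molecules

Photon energy at 402 nm: hc/λ = (6.626e-34)(2.998e8)/(402e-9) = 4.941e-19 J.
Energy delivered: (181 W m⁻²)(6.45e-4 m²)(2304 s) = 269.0 J.
Photons incident: 269.0 / 4.941e-19 = 5.444e20, i.e. 5.444e20/6.022e23 = 9.040e-4 mol.
Fraction absorbed: 1 − 10^(−1.25) = 0.9438.
Photons absorbed: 0.9438 × 9.040e-4 = 8.532e-4 mol.
Product: Φ × n_abs = 0.480 × 8.532e-4 = 4.095e-4 mol.
As a count: 4.095e-4 × 6.022e23 = 2.47e20.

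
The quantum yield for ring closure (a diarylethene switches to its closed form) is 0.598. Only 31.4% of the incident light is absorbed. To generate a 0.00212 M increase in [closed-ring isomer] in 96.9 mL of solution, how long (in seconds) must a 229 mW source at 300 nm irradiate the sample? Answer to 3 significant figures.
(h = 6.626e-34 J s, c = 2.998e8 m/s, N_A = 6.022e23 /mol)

Product: (0.00212 M)(0.0969 L) = 2.054e-4 mol.
Photons that must be absorbed: 2.054e-4 / 0.598 = 3.435e-4 mol.
Incident photons needed: 3.435e-4 / 0.314 = 0.001094 mol.
Photon energy: hc/λ = 6.622e-19 J; per mole, 3.988e5 J mol⁻¹.
Energy required: 0.001094 × 3.988e5 = 436.3 J.
Time: 436.3 J / 0.229 W = 1910 s.

t ≈ 1910 s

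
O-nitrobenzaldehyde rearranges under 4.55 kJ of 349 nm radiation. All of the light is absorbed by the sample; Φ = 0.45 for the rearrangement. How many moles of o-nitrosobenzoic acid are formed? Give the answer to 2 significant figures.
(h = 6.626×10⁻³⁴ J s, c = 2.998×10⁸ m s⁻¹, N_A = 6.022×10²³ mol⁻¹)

Photon energy at 349 nm: hc/λ = (6.626×10⁻³⁴)(2.998×10⁸)/(349×10⁻⁹) = 5.692×10⁻¹⁹ J.
Incident energy: 4.55 kJ = 4550 J.
Photons incident: 4550 / 5.692×10⁻¹⁹ = 7.994×10²¹, i.e. 7.994×10²¹/6.022×10²³ = 0.01327 mol.
Product: Φ × n_abs = 0.45 × 0.01327 = 0.005972 mol.

0.0060 mol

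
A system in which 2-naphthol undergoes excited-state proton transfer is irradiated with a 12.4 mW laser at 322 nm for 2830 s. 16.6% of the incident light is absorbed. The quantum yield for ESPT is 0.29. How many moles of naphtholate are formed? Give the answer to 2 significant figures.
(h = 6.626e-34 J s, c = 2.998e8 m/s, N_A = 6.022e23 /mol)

Photon energy at 322 nm: hc/λ = (6.626e-34)(2.998e8)/(322e-9) = 6.169e-19 J.
Energy delivered: (12.4 mW)(2830 s) = 35.09 J.
Photons incident: 35.09 / 6.169e-19 = 5.688e19, i.e. 5.688e19/6.022e23 = 9.445e-5 mol.
Photons absorbed: 0.166 × 9.445e-5 = 1.568e-5 mol.
Product: Φ × n_abs = 0.29 × 1.568e-5 = 4.547e-6 mol.

4.5e-6 mol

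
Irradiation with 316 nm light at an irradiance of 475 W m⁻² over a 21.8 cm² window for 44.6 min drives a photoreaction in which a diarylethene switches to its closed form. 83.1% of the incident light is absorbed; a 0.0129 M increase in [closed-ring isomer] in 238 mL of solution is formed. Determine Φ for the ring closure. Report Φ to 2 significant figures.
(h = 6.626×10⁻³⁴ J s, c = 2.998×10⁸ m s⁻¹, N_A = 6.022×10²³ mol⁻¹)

Product: (0.0129 M)(0.238 L) = 0.003070 mol.
Photon energy at 316 nm: hc/λ = (6.626×10⁻³⁴)(2.998×10⁸)/(316×10⁻⁹) = 6.286×10⁻¹⁹ J.
Energy delivered: (475 W m⁻²)(21.8×10⁻⁴ m²)(2676 s) = 2771 J.
Photons incident: 2771 / 6.286×10⁻¹⁹ = 4.408×10²¹, i.e. 4.408×10²¹/6.022×10²³ = 0.007320 mol.
Photons absorbed: 0.831 × 0.007320 = 0.006083 mol.
Φ = 0.003070 mol / 0.006083 mol photons = 0.50.

Φ = 0.50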